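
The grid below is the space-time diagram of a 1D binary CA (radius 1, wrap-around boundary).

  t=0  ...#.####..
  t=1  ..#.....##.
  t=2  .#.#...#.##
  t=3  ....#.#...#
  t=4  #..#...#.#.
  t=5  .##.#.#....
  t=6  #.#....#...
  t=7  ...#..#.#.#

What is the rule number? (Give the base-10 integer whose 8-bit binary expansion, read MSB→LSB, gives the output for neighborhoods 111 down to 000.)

82

  ###|.  b7=0 t=0,i=6
  ##.|#  b6=1 t=0,i=8
  #.#|.  b5=0 t=0,i=4
  #..|#  b4=1 t=0,i=9
  .##|.  b3=0 t=0,i=5
  .#.|.  b2=0 t=0,i=3
  ..#|#  b1=1 t=0,i=2
  ...|.  b0=0 t=0,i=0
  bits 01010010 = 82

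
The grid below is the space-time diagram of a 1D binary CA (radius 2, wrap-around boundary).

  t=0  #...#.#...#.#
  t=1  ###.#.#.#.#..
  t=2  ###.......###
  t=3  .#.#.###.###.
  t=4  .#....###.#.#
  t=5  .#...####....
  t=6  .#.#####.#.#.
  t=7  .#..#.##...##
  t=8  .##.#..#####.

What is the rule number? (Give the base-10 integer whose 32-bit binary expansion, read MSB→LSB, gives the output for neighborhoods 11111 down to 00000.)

1796920057

  ##### -> .   bit 31 = 0  t=2,i=0
  ####. -> #   bit 30 = 1  t=2,i=1
  ###.# -> #   bit 29 = 1  t=1,i=2
  ###.. -> .   bit 28 = 0  t=2,i=2
  ##.## -> #   bit 27 = 1  t=3,i=8
  ##.#. -> .   bit 26 = 0  t=1,i=3
  ##..# -> #   bit 25 = 1  t=3,i=12
  ##... -> #   bit 24 = 1  t=0,i=1
  #.### -> .   bit 23 = 0  t=3,i=5
  #.##. -> .   bit 22 = 0  t=0,i=12
  #.#.# -> .   bit 21 = 0  t=1,i=4
  #.#.. -> #   bit 20 = 1  t=0,i=6
  #..## -> #   bit 19 = 1  t=1,i=12
  #..#. -> .   bit 18 = 0  t=3,i=0
  #...# -> #   bit 17 = 1  t=0,i=2
  #.... -> .   bit 16 = 0  t=2,i=4
  .#### -> #   bit 15 = 1  t=2,i=11
  .###. -> #   bit 14 = 1  t=1,i=1
  .##.# -> .   bit 13 = 0  t=7,i=12
  .##.. -> #   bit 12 = 1  t=0,i=0
  .#.## -> .   bit 11 = 0  t=0,i=11
  .#.#. -> .   bit 10 = 0  t=0,i=5
  .#..# -> #   bit 9 = 1  t=1,i=11
  .#... -> .   bit 8 = 0  t=0,i=7
  ..### -> #   bit 7 = 1  t=1,i=0
  ..##. -> #   bit 6 = 1  t=7,i=11
  ..#.# -> #   bit 5 = 1  t=0,i=4
  ..#.. -> #   bit 4 = 1  t=5,i=1
  ...## -> #   bit 3 = 1  t=2,i=9
  ...#. -> .   bit 2 = 0  t=0,i=3
  ....# -> .   bit 1 = 0  t=2,i=8
  ..... -> #   bit 0 = 1  t=2,i=5
  bits 01101011000110101101001011111001 = 1796920057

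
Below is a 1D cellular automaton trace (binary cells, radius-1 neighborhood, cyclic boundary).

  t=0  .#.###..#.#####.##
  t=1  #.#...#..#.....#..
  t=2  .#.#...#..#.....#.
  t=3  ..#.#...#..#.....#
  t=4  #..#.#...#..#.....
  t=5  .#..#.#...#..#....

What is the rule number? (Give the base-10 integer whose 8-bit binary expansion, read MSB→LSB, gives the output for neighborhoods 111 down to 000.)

48

  ### -> .   bit 7 = 0  t=0,i=4
  ##. -> .   bit 6 = 0  t=0,i=5
  #.# -> #   bit 5 = 1  t=0,i=0
  #.. -> #   bit 4 = 1  t=0,i=6
  .## -> .   bit 3 = 0  t=0,i=3
  .#. -> .   bit 2 = 0  t=0,i=1
  ..# -> .   bit 1 = 0  t=0,i=7
  ... -> .   bit 0 = 0  t=1,i=4
  bits 00110000 = 48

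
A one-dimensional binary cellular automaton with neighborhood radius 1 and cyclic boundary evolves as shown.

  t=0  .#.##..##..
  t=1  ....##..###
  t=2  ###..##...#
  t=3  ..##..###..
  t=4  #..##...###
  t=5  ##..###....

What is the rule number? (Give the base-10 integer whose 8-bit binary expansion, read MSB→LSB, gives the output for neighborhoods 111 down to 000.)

81

  nb ###: next=.  (t=1,i=9, bit7=0)
  nb ##.: next=#  (t=0,i=4, bit6=1)
  nb #.#: next=.  (t=0,i=2, bit5=0)
  nb #..: next=#  (t=0,i=5, bit4=1)
  nb .##: next=.  (t=0,i=3, bit3=0)
  nb .#.: next=.  (t=0,i=1, bit2=0)
  nb ..#: next=.  (t=0,i=0, bit1=0)
  nb ...: next=#  (t=0,i=10, bit0=1)
  bits 01010001 = 81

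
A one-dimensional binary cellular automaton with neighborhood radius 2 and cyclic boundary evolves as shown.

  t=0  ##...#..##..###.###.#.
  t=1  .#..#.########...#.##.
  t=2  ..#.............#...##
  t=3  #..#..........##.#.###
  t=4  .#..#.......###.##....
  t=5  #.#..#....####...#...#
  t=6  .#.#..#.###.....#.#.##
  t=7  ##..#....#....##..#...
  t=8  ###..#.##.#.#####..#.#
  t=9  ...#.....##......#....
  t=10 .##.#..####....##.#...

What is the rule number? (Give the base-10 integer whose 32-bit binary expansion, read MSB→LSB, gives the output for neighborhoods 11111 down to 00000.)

  nb #####: next=.  (t=1,i=8, bit31=0)
  nb ####.: next=.  (t=1,i=12, bit30=0)
  nb ###.#: next=.  (t=0,i=14, bit29=0)
  nb ###..: next=.  (t=1,i=13, bit28=0)
  nb ##.##: next=.  (t=0,i=15, bit27=0)
  nb ##.#.: next=#  (t=0,i=19, bit26=1)
  nb ##..#: next=#  (t=0,i=10, bit25=1)
  nb ##...: next=.  (t=0,i=2, bit24=0)
  nb #.###: next=.  (t=0,i=16, bit23=0)
  nb #.##.: next=.  (t=0,i=0, bit22=0)
  nb #.#.#: next=#  (t=0,i=20, bit21=1)
  nb #.#..: next=.  (t=5,i=2, bit20=0)
  nb #..##: next=#  (t=0,i=7, bit19=1)
  nb #..#.: next=.  (t=1,i=0, bit18=0)
  nb #...#: next=.  (t=0,i=3, bit17=0)
  nb #....: next=.  (t=2,i=4, bit16=0)
  nb .####: next=.  (t=1,i=7, bit15=0)
  nb .###.: next=#  (t=0,i=13, bit14=1)
  nb .##.#: next=.  (t=3,i=15, bit13=0)
  nb .##..: next=#  (t=0,i=1, bit12=1)
  nb .#.##: next=.  (t=0,i=21, bit11=0)
  nb .#.#.: next=.  (t=6,i=2, bit10=0)
  nb .#..#: next=#  (t=0,i=6, bit9=1)
  nb .#...: next=#  (t=2,i=3, bit8=1)
  nb ..###: next=#  (t=0,i=12, bit7=1)
  nb ..##.: next=#  (t=0,i=8, bit6=1)
  nb ..#.#: next=.  (t=1,i=4, bit5=0)
  nb ..#..: next=.  (t=0,i=5, bit4=0)
  nb ...##: next=#  (t=2,i=19, bit3=1)
  nb ...#.: next=#  (t=0,i=4, bit2=1)
  nb ....#: next=#  (t=2,i=14, bit1=1)
  nb .....: next=.  (t=2,i=5, bit0=0)
  bits 00000110001010000101001111001110 = 103306190

103306190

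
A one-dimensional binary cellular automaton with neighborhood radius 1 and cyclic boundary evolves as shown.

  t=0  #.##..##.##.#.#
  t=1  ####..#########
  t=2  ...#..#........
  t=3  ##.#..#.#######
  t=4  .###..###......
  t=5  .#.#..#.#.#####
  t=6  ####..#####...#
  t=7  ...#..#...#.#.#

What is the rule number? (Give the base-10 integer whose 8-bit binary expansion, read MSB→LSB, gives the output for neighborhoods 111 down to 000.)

  [7] ### => .  t=1,i=0
  [6] ##. => #  t=0,i=0
  [5] #.# => #  t=0,i=1
  [4] #.. => .  t=0,i=4
  [3] .## => #  t=0,i=2
  [2] .#. => #  t=0,i=12
  [1] ..# => .  t=0,i=5
  [0] ... => #  t=2,i=0
  bits 01101101 = 109

109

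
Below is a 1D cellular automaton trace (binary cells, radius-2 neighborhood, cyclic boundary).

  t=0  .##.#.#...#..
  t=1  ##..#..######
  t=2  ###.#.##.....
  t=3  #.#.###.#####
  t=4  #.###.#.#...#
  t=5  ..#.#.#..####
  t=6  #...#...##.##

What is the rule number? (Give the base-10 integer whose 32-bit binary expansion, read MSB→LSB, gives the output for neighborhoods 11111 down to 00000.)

1944783327

  ##### -> .   bit 31 = 0  t=1,i=9
  ####. -> #   bit 30 = 1  t=1,i=0
  ###.# -> #   bit 29 = 1  t=2,i=2
  ###.. -> #   bit 28 = 1  t=1,i=1
  ##.## -> .   bit 27 = 0  t=3,i=7
  ##.#. -> .   bit 26 = 0  t=0,i=3
  ##..# -> #   bit 25 = 1  t=1,i=2
  ##... -> #   bit 24 = 1  t=2,i=8
  #.### -> #   bit 23 = 1  t=3,i=4
  #.##. -> #   bit 22 = 1  t=2,i=6
  #.#.# -> #   bit 21 = 1  t=0,i=4
  #.#.. -> .   bit 20 = 0  t=0,i=6
  #..## -> #   bit 19 = 1  t=1,i=6
  #..#. -> .   bit 18 = 0  t=1,i=3
  #...# -> #   bit 17 = 1  t=0,i=8
  #.... -> #   bit 16 = 1  t=2,i=9
  .#### -> .   bit 15 = 0  t=1,i=8
  .###. -> .   bit 14 = 0  t=2,i=1
  .##.# -> .   bit 13 = 0  t=0,i=2
  .##.. -> .   bit 12 = 0  t=2,i=7
  .#.## -> #   bit 11 = 1  t=2,i=5
  .#.#. -> .   bit 10 = 0  t=0,i=5
  .#..# -> .   bit 9 = 0  t=1,i=5
  .#... -> #   bit 8 = 1  t=0,i=7
  ..### -> #   bit 7 = 1  t=1,i=7
  ..##. -> #   bit 6 = 1  t=0,i=1
  ..#.# -> .   bit 5 = 0  t=5,i=2
  ..#.. -> #   bit 4 = 1  t=0,i=10
  ...## -> #   bit 3 = 1  t=0,i=0
  ...#. -> #   bit 2 = 1  t=0,i=9
  ....# -> #   bit 1 = 1  t=2,i=11
  ..... -> #   bit 0 = 1  t=2,i=10
  bits 01110011111010110000100111011111 = 1944783327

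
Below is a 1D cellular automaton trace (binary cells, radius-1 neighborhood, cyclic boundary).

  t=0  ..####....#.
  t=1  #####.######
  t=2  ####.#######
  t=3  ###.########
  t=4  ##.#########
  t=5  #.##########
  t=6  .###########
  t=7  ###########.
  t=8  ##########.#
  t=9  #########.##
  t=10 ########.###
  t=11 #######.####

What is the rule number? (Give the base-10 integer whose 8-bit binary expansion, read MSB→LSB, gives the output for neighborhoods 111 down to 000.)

  [7] ### => #  t=0,i=3
  [6] ##. => .  t=0,i=5
  [5] #.# => #  t=1,i=5
  [4] #.. => #  t=0,i=6
  [3] .## => #  t=0,i=2
  [2] .#. => #  t=0,i=10
  [1] ..# => #  t=0,i=1
  [0] ... => #  t=0,i=0
  bits 10111111 = 191

191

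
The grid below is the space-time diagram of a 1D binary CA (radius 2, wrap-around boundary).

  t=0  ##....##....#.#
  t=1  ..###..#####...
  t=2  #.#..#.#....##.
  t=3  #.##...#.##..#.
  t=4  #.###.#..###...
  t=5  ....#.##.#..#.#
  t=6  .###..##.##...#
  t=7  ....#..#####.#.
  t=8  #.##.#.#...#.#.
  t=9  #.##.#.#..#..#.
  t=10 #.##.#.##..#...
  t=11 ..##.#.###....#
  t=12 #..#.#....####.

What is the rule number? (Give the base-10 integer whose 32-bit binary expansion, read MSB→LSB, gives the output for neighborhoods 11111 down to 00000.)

728838790

  nb #####: next=.  (t=1,i=9, bit31=0)
  nb ####.: next=.  (t=1,i=10, bit30=0)
  nb ###.#: next=#  (t=4,i=4, bit29=1)
  nb ###..: next=.  (t=0,i=1, bit28=0)
  nb ##.##: next=#  (t=6,i=8, bit27=1)
  nb ##.#.: next=.  (t=2,i=14, bit26=0)
  nb ##..#: next=#  (t=1,i=5, bit25=1)
  nb ##...: next=#  (t=0,i=2, bit24=1)
  nb #.###: next=.  (t=0,i=14, bit23=0)
  nb #.##.: next=#  (t=3,i=2, bit22=1)
  nb #.#.#: next=#  (t=2,i=0, bit21=1)
  nb #.#..: next=#  (t=2,i=2, bit20=1)
  nb #..##: next=.  (t=1,i=6, bit19=0)
  nb #..#.: next=.  (t=2,i=4, bit18=0)
  nb #...#: next=.  (t=3,i=5, bit17=0)
  nb #....: next=#  (t=0,i=3, bit16=1)
  nb .####: next=.  (t=1,i=8, bit15=0)
  nb .###.: next=.  (t=0,i=0, bit14=0)
  nb .##.#: next=#  (t=2,i=13, bit13=1)
  nb .##..: next=#  (t=0,i=7, bit12=1)
  nb .#.##: next=.  (t=0,i=13, bit11=0)
  nb .#.#.: next=.  (t=2,i=1, bit10=0)
  nb .#..#: next=#  (t=2,i=3, bit9=1)
  nb .#...: next=.  (t=2,i=8, bit8=0)
  nb ..###: next=#  (t=1,i=2, bit7=1)
  nb ..##.: next=.  (t=0,i=6, bit6=0)
  nb ..#.#: next=.  (t=0,i=12, bit5=0)
  nb ..#..: next=.  (t=7,i=4, bit4=0)
  nb ...##: next=.  (t=0,i=5, bit3=0)
  nb ...#.: next=#  (t=0,i=11, bit2=1)
  nb ....#: next=#  (t=0,i=4, bit1=1)
  nb .....: next=.  (t=1,i=14, bit0=0)
  bits 00101011011100010011001010000110 = 728838790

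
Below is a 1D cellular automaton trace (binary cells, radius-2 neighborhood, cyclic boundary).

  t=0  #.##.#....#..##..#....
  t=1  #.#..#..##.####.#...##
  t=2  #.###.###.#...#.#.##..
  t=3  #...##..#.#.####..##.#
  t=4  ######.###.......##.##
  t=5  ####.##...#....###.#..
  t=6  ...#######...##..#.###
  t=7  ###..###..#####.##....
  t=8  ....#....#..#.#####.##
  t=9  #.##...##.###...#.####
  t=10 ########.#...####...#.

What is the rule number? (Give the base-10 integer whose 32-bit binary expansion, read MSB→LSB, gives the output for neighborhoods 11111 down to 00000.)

2841515630

  #####|#  b31=1 t=4,i=0
  ####.|.  b30=0 t=1,i=13
  ###.#|#  b29=1 t=1,i=0
  ###..|.  b28=0 t=3,i=15
  ##.##|#  b27=1 t=1,i=10
  ##.#.|.  b26=0 t=0,i=4
  ##..#|.  b25=0 t=0,i=15
  ##...|#  b24=1 t=3,i=1
  #.###|.  b23=0 t=1,i=11
  #.##.|#  b22=1 t=0,i=2
  #.#.#|.  b21=0 t=2,i=16
  #.#..|#  b20=1 t=0,i=5
  #..##|#  b19=1 t=0,i=12
  #..#.|#  b18=1 t=0,i=16
  #...#|#  b17=1 t=1,i=18
  #....|.  b16=0 t=0,i=7
  .####|.  b15=0 t=1,i=12
  .###.|.  b14=0 t=1,i=21
  .##.#|.  b13=0 t=0,i=3
  .##..|#  b12=1 t=0,i=14
  .#.##|.  b11=0 t=0,i=1
  .#.#.|#  b10=1 t=2,i=15
  .#..#|#  b9=1 t=0,i=11
  .#...|.  b8=0 t=0,i=6
  ..###|.  b7=0 t=1,i=20
  ..##.|#  b6=1 t=0,i=13
  ..#.#|#  b5=1 t=0,i=0
  ..#..|.  b4=0 t=0,i=10
  ...##|#  b3=1 t=1,i=19
  ...#.|#  b2=1 t=0,i=9
  ....#|#  b1=1 t=0,i=8
  .....|.  b0=0 t=4,i=12
  bits 10101001010111100001011001101110 = 2841515630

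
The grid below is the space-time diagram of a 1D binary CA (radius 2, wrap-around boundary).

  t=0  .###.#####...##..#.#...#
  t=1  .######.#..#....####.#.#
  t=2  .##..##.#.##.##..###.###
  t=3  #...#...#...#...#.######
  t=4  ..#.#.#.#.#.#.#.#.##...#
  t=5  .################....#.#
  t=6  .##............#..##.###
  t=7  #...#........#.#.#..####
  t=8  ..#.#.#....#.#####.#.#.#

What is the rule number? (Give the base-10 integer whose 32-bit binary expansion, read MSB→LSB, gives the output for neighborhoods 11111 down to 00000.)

1757398066

  ##### -> .   bit 31 = 0  t=0,i=7
  ####. -> #   bit 30 = 1  t=0,i=8
  ###.# -> #   bit 29 = 1  t=0,i=3
  ###.. -> .   bit 28 = 0  t=0,i=9
  ##.## -> #   bit 27 = 1  t=0,i=4
  ##.#. -> .   bit 26 = 0  t=1,i=7
  ##..# -> .   bit 25 = 0  t=0,i=15
  ##... -> .   bit 24 = 0  t=0,i=10
  #.### -> #   bit 23 = 1  t=0,i=1
  #.##. -> .   bit 22 = 0  t=2,i=1
  #.#.# -> #   bit 21 = 1  t=1,i=21
  #.#.. -> #   bit 20 = 1  t=0,i=19
  #..## -> #   bit 19 = 1  t=2,i=4
  #..#. -> #   bit 18 = 1  t=0,i=16
  #...# -> #   bit 17 = 1  t=0,i=11
  #.... -> #   bit 16 = 1  t=1,i=13
  .#### -> #   bit 15 = 1  t=0,i=6
  .###. -> #   bit 14 = 1  t=0,i=2
  .##.# -> .   bit 13 = 0  t=2,i=6
  .##.. -> .   bit 12 = 0  t=0,i=14
  .#.## -> .   bit 11 = 0  t=0,i=0
  .#.#. -> #   bit 10 = 1  t=0,i=18
  .#..# -> .   bit 9 = 0  t=1,i=9
  .#... -> .   bit 8 = 0  t=0,i=20
  ..### -> .   bit 7 = 0  t=1,i=16
  ..##. -> .   bit 6 = 0  t=0,i=13
  ..#.# -> #   bit 5 = 1  t=0,i=17
  ..#.. -> #   bit 4 = 1  t=1,i=11
  ...## -> .   bit 3 = 0  t=0,i=12
  ...#. -> .   bit 2 = 0  t=0,i=22
  ....# -> #   bit 1 = 1  t=1,i=14
  ..... -> .   bit 0 = 0  t=6,i=5
  bits 01101000101111111100010000110010 = 1757398066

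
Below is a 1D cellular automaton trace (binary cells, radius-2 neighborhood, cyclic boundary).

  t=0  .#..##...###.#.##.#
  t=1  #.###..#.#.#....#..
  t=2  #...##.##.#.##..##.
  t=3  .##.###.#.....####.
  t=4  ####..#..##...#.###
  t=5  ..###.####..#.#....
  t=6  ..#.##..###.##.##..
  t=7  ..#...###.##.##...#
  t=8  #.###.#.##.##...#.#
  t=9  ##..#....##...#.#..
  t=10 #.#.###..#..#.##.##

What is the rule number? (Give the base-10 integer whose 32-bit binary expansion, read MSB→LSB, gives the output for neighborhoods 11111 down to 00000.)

  ##### -> .   bit 31 = 0  t=4,i=0
  ####. -> #   bit 30 = 1  t=3,i=16
  ###.# -> #   bit 29 = 1  t=0,i=11
  ###.. -> #   bit 28 = 1  t=1,i=4
  ##.## -> #   bit 27 = 1  t=2,i=6
  ##.#. -> .   bit 26 = 0  t=0,i=12
  ##..# -> #   bit 25 = 1  t=1,i=5
  ##... -> .   bit 24 = 0  t=0,i=6
  #.### -> .   bit 23 = 0  t=1,i=2
  #.##. -> .   bit 22 = 0  t=0,i=15
  #.#.# -> .   bit 21 = 0  t=0,i=13
  #.#.. -> .   bit 20 = 0  t=0,i=1
  #..## -> #   bit 19 = 1  t=0,i=3
  #..#. -> .   bit 18 = 0  t=1,i=6
  #...# -> #   bit 17 = 1  t=0,i=7
  #.... -> #   bit 16 = 1  t=1,i=13
  .#### -> .   bit 15 = 0  t=3,i=15
  .###. -> .   bit 14 = 0  t=0,i=10
  .##.# -> #   bit 13 = 1  t=0,i=16
  .##.. -> .   bit 12 = 0  t=0,i=5
  .#.## -> .   bit 11 = 0  t=0,i=14
  .#.#. -> #   bit 10 = 1  t=0,i=0
  .#..# -> #   bit 9 = 1  t=0,i=2
  .#... -> #   bit 8 = 1  t=1,i=12
  ..### -> #   bit 7 = 1  t=0,i=9
  ..##. -> #   bit 6 = 1  t=0,i=4
  ..#.# -> #   bit 5 = 1  t=1,i=0
  ..#.. -> #   bit 4 = 1  t=1,i=16
  ...## -> .   bit 3 = 0  t=0,i=8
  ...#. -> .   bit 2 = 0  t=1,i=15
  ....# -> .   bit 1 = 0  t=1,i=14
  ..... -> .   bit 0 = 0  t=3,i=11
  bits 01111010000010110010011111110000 = 2047551472

2047551472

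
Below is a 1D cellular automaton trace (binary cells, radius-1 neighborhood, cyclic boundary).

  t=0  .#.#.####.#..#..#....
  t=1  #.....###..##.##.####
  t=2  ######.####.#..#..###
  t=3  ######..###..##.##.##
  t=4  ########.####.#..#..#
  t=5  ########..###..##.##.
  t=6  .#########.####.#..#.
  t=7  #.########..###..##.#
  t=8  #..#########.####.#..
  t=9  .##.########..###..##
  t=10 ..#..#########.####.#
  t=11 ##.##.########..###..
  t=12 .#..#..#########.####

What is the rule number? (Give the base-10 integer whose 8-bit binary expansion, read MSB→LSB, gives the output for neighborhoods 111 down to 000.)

  [7] ### => #  t=0,i=6
  [6] ##. => #  t=0,i=8
  [5] #.# => .  t=0,i=2
  [4] #.. => #  t=0,i=11
  [3] .## => .  t=0,i=5
  [2] .#. => .  t=0,i=1
  [1] ..# => #  t=0,i=0
  [0] ... => #  t=0,i=18
  bits 11010011 = 211

211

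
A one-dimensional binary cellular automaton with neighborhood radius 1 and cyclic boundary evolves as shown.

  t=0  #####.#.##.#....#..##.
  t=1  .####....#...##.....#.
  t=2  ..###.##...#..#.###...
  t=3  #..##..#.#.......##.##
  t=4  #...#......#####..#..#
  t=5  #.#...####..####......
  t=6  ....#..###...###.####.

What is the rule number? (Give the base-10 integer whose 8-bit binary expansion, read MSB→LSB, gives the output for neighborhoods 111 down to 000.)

  ###|#  b7=1 t=0,i=1
  ##.|#  b6=1 t=0,i=4
  #.#|.  b5=0 t=0,i=5
  #..|.  b4=0 t=0,i=12
  .##|.  b3=0 t=0,i=0
  .#.|.  b2=0 t=0,i=6
  ..#|.  b1=0 t=0,i=15
  ...|#  b0=1 t=0,i=13
  bits 11000001 = 193

193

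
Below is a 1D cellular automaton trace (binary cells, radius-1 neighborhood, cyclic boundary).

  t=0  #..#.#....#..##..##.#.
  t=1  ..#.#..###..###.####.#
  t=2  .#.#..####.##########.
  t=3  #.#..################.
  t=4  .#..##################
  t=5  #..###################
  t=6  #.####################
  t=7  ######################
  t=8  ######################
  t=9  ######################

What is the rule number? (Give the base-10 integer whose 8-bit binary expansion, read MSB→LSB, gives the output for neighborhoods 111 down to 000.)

  ### -> #   bit 7 = 1  t=1,i=8
  ##. -> #   bit 6 = 1  t=0,i=14
  #.# -> #   bit 5 = 1  t=0,i=4
  #.. -> .   bit 4 = 0  t=0,i=1
  .## -> #   bit 3 = 1  t=0,i=13
  .#. -> .   bit 2 = 0  t=0,i=0
  ..# -> #   bit 1 = 1  t=0,i=2
  ... -> #   bit 0 = 1  t=0,i=7
  bits 11101011 = 235

235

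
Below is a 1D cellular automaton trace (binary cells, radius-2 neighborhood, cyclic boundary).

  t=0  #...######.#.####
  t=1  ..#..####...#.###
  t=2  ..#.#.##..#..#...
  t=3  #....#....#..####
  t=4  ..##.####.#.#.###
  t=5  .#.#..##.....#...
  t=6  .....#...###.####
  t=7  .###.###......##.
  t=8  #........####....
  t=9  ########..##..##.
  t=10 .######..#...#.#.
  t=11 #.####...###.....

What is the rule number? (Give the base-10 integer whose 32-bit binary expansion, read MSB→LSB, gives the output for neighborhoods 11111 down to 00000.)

3221989651

  nb #####: next=#  (t=0,i=6, bit31=1)
  nb ####.: next=#  (t=0,i=8, bit30=1)
  nb ###.#: next=.  (t=0,i=9, bit29=0)
  nb ###..: next=.  (t=0,i=0, bit28=0)
  nb ##.##: next=.  (t=4,i=4, bit27=0)
  nb ##.#.: next=.  (t=0,i=10, bit26=0)
  nb ##..#: next=.  (t=1,i=0, bit25=0)
  nb ##...: next=.  (t=0,i=1, bit24=0)
  nb #.###: next=.  (t=0,i=13, bit23=0)
  nb #.##.: next=.  (t=2,i=6, bit22=0)
  nb #.#.#: next=.  (t=0,i=11, bit21=0)
  nb #.#..: next=.  (t=5,i=3, bit20=0)
  nb #..##: next=#  (t=1,i=4, bit19=1)
  nb #..#.: next=.  (t=1,i=1, bit18=0)
  nb #...#: next=#  (t=0,i=2, bit17=1)
  nb #....: next=#  (t=2,i=15, bit16=1)
  nb .####: next=#  (t=0,i=5, bit15=1)
  nb .###.: next=.  (t=1,i=15, bit14=0)
  nb .##.#: next=#  (t=4,i=3, bit13=1)
  nb .##..: next=.  (t=2,i=7, bit12=0)
  nb .#.##: next=#  (t=0,i=12, bit11=1)
  nb .#.#.: next=.  (t=2,i=3, bit10=0)
  nb .#..#: next=.  (t=1,i=3, bit9=0)
  nb .#...: next=#  (t=2,i=14, bit8=1)
  nb ..###: next=.  (t=0,i=4, bit7=0)
  nb ..##.: next=.  (t=4,i=2, bit6=0)
  nb ..#.#: next=.  (t=1,i=12, bit5=0)
  nb ..#..: next=#  (t=1,i=2, bit4=1)
  nb ...##: next=.  (t=0,i=3, bit3=0)
  nb ...#.: next=.  (t=1,i=11, bit2=0)
  nb ....#: next=#  (t=2,i=0, bit1=1)
  nb .....: next=#  (t=2,i=16, bit0=1)
  bits 11000000000010111010100100010011 = 3221989651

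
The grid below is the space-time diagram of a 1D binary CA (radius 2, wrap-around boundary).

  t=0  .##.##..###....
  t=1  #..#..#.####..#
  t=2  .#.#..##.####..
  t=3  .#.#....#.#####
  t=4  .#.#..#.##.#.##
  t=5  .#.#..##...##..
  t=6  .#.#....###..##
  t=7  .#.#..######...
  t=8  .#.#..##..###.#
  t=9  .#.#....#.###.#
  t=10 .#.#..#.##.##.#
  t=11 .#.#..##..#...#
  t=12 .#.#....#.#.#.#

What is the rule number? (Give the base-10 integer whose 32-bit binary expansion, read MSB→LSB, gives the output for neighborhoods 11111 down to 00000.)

2066925754

  #####|.  b31=0 t=3,i=12
  ####.|#  b30=1 t=1,i=10
  ###.#|#  b29=1 t=3,i=14
  ###..|#  b28=1 t=0,i=10
  ##.##|#  b27=1 t=0,i=3
  ##.#.|.  b26=0 t=3,i=0
  ##..#|#  b25=1 t=0,i=6
  ##...|#  b24=1 t=0,i=11
  #.###|.  b23=0 t=1,i=8
  #.##.|.  b22=0 t=0,i=4
  #.#.#|#  b21=1 t=3,i=1
  #.#..|#  b20=1 t=2,i=3
  #..##|.  b19=0 t=0,i=7
  #..#.|.  b18=0 t=1,i=2
  #...#|#  b17=1 t=2,i=14
  #....|.  b16=0 t=0,i=12
  .####|#  b15=1 t=1,i=9
  .###.|#  b14=1 t=0,i=9
  .##.#|.  b13=0 t=0,i=2
  .##..|.  b12=0 t=0,i=5
  .#.##|#  b11=1 t=1,i=7
  .#.#.|.  b10=0 t=2,i=2
  .#..#|.  b9=0 t=1,i=4
  .#...|.  b8=0 t=3,i=4
  ..###|#  b7=1 t=0,i=8
  ..##.|.  b6=0 t=0,i=1
  ..#.#|#  b5=1 t=1,i=6
  ..#..|#  b4=1 t=1,i=3
  ...##|#  b3=1 t=0,i=0
  ...#.|.  b2=0 t=2,i=0
  ....#|#  b1=1 t=0,i=14
  .....|.  b0=0 t=0,i=13
  bits 01111011001100101100100010111010 = 2066925754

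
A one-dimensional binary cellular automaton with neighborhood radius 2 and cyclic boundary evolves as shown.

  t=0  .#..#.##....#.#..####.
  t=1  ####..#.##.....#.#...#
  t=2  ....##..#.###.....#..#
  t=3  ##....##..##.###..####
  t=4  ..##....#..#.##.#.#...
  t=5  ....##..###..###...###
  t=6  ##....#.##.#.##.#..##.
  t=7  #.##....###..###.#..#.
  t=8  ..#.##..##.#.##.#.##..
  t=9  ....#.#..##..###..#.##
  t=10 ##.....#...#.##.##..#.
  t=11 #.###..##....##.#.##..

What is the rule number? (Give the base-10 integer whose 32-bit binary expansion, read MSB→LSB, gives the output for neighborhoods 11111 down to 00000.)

130376593

  [31] ##### => .  t=1,i=1
  [30] ####. => .  t=0,i=19
  [29] ###.# => .  t=7,i=15
  [28] ###.. => .  t=0,i=20
  [27] ##.## => .  t=3,i=12
  [26] ##.#. => #  t=4,i=15
  [25] ##..# => #  t=0,i=21
  [24] ##... => #  t=0,i=8
  [23] #.### => #  t=2,i=10
  [22] #.##. => #  t=0,i=6
  [21] #.#.# => .  t=4,i=16
  [20] #.#.. => .  t=0,i=14
  [19] #..## => .  t=0,i=16
  [18] #..#. => #  t=0,i=0
  [17] #...# => .  t=1,i=19
  [16] #.... => #  t=0,i=9
  [15] .#### => .  t=0,i=18
  [14] .###. => #  t=2,i=11
  [13] .##.# => #  t=3,i=11
  [12] .##.. => .  t=0,i=7
  [11] .#.## => .  t=0,i=5
  [10] .#.#. => .  t=0,i=13
  [9] .#..# => #  t=0,i=2
  [8] .#... => #  t=1,i=18
  [7] ..### => #  t=0,i=17
  [6] ..##. => .  t=2,i=4
  [5] ..#.# => .  t=0,i=4
  [4] ..#.. => #  t=0,i=1
  [3] ...## => .  t=1,i=20
  [2] ...#. => .  t=0,i=11
  [1] ....# => .  t=0,i=10
  [0] ..... => #  t=1,i=12
  bits 00000111110001010110001110010001 = 130376593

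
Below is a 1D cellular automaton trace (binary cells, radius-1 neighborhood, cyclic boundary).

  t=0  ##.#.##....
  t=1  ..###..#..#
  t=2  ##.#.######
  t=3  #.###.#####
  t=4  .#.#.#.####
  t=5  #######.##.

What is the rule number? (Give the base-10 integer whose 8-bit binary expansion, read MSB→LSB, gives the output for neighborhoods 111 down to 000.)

182

  [7] ### => #  t=1,i=3
  [6] ##. => .  t=0,i=1
  [5] #.# => #  t=0,i=2
  [4] #.. => #  t=0,i=7
  [3] .## => .  t=0,i=0
  [2] .#. => #  t=0,i=3
  [1] ..# => #  t=0,i=10
  [0] ... => .  t=0,i=8
  bits 10110110 = 182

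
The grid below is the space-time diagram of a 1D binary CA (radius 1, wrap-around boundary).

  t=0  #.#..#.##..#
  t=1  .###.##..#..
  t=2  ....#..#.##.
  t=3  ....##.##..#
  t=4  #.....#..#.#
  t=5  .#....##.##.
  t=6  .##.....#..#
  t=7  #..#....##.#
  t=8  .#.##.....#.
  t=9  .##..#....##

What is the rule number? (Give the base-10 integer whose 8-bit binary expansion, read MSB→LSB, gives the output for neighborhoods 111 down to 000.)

52

  nb ###: next=.  (t=1,i=2, bit7=0)
  nb ##.: next=.  (t=0,i=0, bit6=0)
  nb #.#: next=#  (t=0,i=1, bit5=1)
  nb #..: next=#  (t=0,i=3, bit4=1)
  nb .##: next=.  (t=0,i=7, bit3=0)
  nb .#.: next=#  (t=0,i=2, bit2=1)
  nb ..#: next=.  (t=0,i=4, bit1=0)
  nb ...: next=.  (t=1,i=11, bit0=0)
  bits 00110100 = 52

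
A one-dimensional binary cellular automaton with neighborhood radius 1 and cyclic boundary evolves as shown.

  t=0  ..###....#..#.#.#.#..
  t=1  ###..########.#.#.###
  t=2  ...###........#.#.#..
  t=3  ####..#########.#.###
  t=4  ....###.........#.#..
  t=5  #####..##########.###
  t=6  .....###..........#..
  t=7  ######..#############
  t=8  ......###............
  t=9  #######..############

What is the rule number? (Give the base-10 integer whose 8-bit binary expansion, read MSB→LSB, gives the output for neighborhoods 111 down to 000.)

31

  nb ###: next=.  (t=0,i=3, bit7=0)
  nb ##.: next=.  (t=0,i=4, bit6=0)
  nb #.#: next=.  (t=0,i=13, bit5=0)
  nb #..: next=#  (t=0,i=5, bit4=1)
  nb .##: next=#  (t=0,i=2, bit3=1)
  nb .#.: next=#  (t=0,i=9, bit2=1)
  nb ..#: next=#  (t=0,i=1, bit1=1)
  nb ...: next=#  (t=0,i=0, bit0=1)
  bits 00011111 = 31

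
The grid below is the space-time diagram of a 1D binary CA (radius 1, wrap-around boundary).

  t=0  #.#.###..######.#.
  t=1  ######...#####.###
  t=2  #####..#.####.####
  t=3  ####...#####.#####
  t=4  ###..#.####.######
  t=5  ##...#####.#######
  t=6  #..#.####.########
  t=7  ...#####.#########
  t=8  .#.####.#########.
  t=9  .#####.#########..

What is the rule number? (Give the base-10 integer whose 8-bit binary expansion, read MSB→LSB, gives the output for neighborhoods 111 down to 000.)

173

  nb ###: next=#  (t=0,i=5, bit7=1)
  nb ##.: next=.  (t=0,i=6, bit6=0)
  nb #.#: next=#  (t=0,i=1, bit5=1)
  nb #..: next=.  (t=0,i=7, bit4=0)
  nb .##: next=#  (t=0,i=4, bit3=1)
  nb .#.: next=#  (t=0,i=0, bit2=1)
  nb ..#: next=.  (t=0,i=8, bit1=0)
  nb ...: next=#  (t=1,i=7, bit0=1)
  bits 10101101 = 173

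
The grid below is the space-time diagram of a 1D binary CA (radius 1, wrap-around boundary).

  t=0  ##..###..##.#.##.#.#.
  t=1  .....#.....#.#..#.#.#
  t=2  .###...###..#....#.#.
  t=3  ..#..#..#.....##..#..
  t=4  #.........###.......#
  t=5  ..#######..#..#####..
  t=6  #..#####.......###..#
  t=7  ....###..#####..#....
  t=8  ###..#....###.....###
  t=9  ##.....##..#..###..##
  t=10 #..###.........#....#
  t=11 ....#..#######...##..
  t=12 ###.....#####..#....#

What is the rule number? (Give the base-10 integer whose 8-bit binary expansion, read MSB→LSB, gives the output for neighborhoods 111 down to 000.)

161

  nb ###: next=#  (t=0,i=5, bit7=1)
  nb ##.: next=.  (t=0,i=1, bit6=0)
  nb #.#: next=#  (t=0,i=11, bit5=1)
  nb #..: next=.  (t=0,i=2, bit4=0)
  nb .##: next=.  (t=0,i=0, bit3=0)
  nb .#.: next=.  (t=0,i=12, bit2=0)
  nb ..#: next=.  (t=0,i=3, bit1=0)
  nb ...: next=#  (t=1,i=1, bit0=1)
  bits 10100001 = 161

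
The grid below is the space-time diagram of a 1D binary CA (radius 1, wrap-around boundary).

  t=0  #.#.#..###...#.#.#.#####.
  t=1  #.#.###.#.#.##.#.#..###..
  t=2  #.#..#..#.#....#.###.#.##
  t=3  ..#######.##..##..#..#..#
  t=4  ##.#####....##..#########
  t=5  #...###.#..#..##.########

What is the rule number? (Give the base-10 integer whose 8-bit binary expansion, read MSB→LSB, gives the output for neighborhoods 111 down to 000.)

  ### -> #   bit 7 = 1  t=0,i=8
  ##. -> .   bit 6 = 0  t=0,i=9
  #.# -> .   bit 5 = 0  t=0,i=1
  #.. -> #   bit 4 = 1  t=0,i=5
  .## -> .   bit 3 = 0  t=0,i=7
  .#. -> #   bit 2 = 1  t=0,i=0
  ..# -> #   bit 1 = 1  t=0,i=6
  ... -> .   bit 0 = 0  t=0,i=11
  bits 10010110 = 150

150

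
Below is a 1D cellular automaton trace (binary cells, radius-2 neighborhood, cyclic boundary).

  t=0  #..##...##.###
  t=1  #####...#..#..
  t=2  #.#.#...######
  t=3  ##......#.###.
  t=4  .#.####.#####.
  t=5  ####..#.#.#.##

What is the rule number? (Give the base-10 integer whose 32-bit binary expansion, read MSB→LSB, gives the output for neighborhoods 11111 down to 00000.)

  ##### -> #   bit 31 = 1  t=1,i=2
  ####. -> .   bit 30 = 0  t=0,i=13
  ###.# -> #   bit 29 = 1  t=2,i=0
  ###.. -> #   bit 28 = 1  t=0,i=0
  ##.## -> .   bit 27 = 0  t=0,i=10
  ##.#. -> #   bit 26 = 1  t=2,i=1
  ##..# -> #   bit 25 = 1  t=0,i=1
  ##... -> .   bit 24 = 0  t=0,i=5
  #.### -> #   bit 23 = 1  t=0,i=11
  #.##. -> .   bit 22 = 0  t=3,i=0
  #.#.# -> .   bit 21 = 0  t=2,i=2
  #.#.. -> .   bit 20 = 0  t=2,i=4
  #..## -> #   bit 19 = 1  t=0,i=2
  #..#. -> #   bit 18 = 1  t=1,i=10
  #...# -> .   bit 17 = 0  t=0,i=6
  #.... -> #   bit 16 = 1  t=3,i=3
  .#### -> .   bit 15 = 0  t=0,i=12
  .###. -> #   bit 14 = 1  t=3,i=11
  .##.# -> .   bit 13 = 0  t=0,i=9
  .##.. -> #   bit 12 = 1  t=0,i=4
  .#.## -> #   bit 11 = 1  t=3,i=9
  .#.#. -> .   bit 10 = 0  t=2,i=3
  .#..# -> #   bit 9 = 1  t=1,i=9
  .#... -> .   bit 8 = 0  t=2,i=5
  ..### -> #   bit 7 = 1  t=1,i=0
  ..##. -> #   bit 6 = 1  t=0,i=3
  ..#.# -> #   bit 5 = 1  t=3,i=8
  ..#.. -> #   bit 4 = 1  t=1,i=8
  ...## -> .   bit 3 = 0  t=0,i=7
  ...#. -> .   bit 2 = 0  t=1,i=7
  ....# -> #   bit 1 = 1  t=3,i=6
  ..... -> #   bit 0 = 1  t=3,i=4
  bits 10110110100011010101101011110011 = 3062717171

3062717171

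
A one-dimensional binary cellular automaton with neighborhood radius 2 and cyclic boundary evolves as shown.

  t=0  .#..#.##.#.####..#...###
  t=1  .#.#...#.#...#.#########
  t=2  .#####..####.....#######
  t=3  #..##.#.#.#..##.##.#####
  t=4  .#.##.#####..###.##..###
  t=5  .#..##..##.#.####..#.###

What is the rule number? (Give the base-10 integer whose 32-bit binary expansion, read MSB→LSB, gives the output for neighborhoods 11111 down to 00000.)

3929499097

  [31] ##### => #  t=1,i=17
  [30] ####. => #  t=0,i=13
  [29] ###.# => #  t=0,i=23
  [28] ###.. => .  t=0,i=14
  [27] ##.## => #  t=2,i=0
  [26] ##.#. => .  t=0,i=0
  [25] ##..# => #  t=0,i=15
  [24] ##... => .  t=2,i=12
  [23] #.### => .  t=0,i=11
  [22] #.##. => .  t=0,i=6
  [21] #.#.# => #  t=0,i=9
  [20] #.#.. => #  t=0,i=1
  [19] #..## => .  t=2,i=7
  [18] #..#. => #  t=0,i=3
  [17] #...# => #  t=0,i=19
  [16] #.... => #  t=2,i=13
  [15] .#### => .  t=0,i=12
  [14] .###. => #  t=0,i=22
  [13] .##.# => #  t=0,i=7
  [12] .##.. => .  t=4,i=18
  [11] .#.## => .  t=0,i=5
  [10] .#.#. => #  t=1,i=2
  [9] .#..# => .  t=0,i=2
  [8] .#... => #  t=0,i=18
  [7] ..### => #  t=0,i=21
  [6] ..##. => #  t=3,i=3
  [5] ..#.# => .  t=0,i=4
  [4] ..#.. => #  t=0,i=17
  [3] ...## => #  t=0,i=20
  [2] ...#. => .  t=1,i=6
  [1] ....# => .  t=2,i=15
  [0] ..... => #  t=2,i=14
  bits 11101010001101110110010111011001 = 3929499097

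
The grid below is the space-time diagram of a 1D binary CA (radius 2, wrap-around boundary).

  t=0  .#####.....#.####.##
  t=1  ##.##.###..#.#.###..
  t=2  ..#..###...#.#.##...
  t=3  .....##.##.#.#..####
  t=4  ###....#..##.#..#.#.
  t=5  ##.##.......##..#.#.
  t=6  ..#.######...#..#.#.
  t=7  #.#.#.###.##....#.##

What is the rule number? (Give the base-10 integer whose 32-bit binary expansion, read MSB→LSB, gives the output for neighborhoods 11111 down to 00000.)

3987952033

  ##### -> #   bit 31 = 1  t=0,i=3
  ####. -> #   bit 30 = 1  t=0,i=4
  ###.# -> #   bit 29 = 1  t=0,i=16
  ###.. -> .   bit 28 = 0  t=0,i=5
  ##.## -> #   bit 27 = 1  t=0,i=0
  ##.#. -> #   bit 26 = 1  t=3,i=10
  ##..# -> .   bit 25 = 0  t=1,i=9
  ##... -> #   bit 24 = 1  t=0,i=6
  #.### -> #   bit 23 = 1  t=0,i=1
  #.##. -> .   bit 22 = 0  t=0,i=18
  #.#.# -> #   bit 21 = 1  t=1,i=13
  #.#.. -> #   bit 20 = 1  t=3,i=13
  #..## -> .   bit 19 = 0  t=1,i=19
  #..#. -> .   bit 18 = 0  t=1,i=10
  #...# -> #   bit 17 = 1  t=2,i=9
  #.... -> #   bit 16 = 1  t=0,i=7
  .#### -> .   bit 15 = 0  t=0,i=2
  .###. -> #   bit 14 = 1  t=1,i=7
  .##.# -> .   bit 13 = 0  t=0,i=19
  .##.. -> #   bit 12 = 1  t=2,i=16
  .#.## -> .   bit 11 = 0  t=0,i=12
  .#.#. -> .   bit 10 = 0  t=1,i=12
  .#..# -> .   bit 9 = 0  t=2,i=3
  .#... -> #   bit 8 = 1  t=6,i=19
  ..### -> #   bit 7 = 1  t=2,i=5
  ..##. -> .   bit 6 = 0  t=1,i=0
  ..#.# -> #   bit 5 = 1  t=0,i=11
  ..#.. -> .   bit 4 = 0  t=2,i=2
  ...## -> .   bit 3 = 0  t=3,i=4
  ...#. -> .   bit 2 = 0  t=0,i=10
  ....# -> .   bit 1 = 0  t=0,i=9
  ..... -> #   bit 0 = 1  t=0,i=8
  bits 11101101101100110101000110100001 = 3987952033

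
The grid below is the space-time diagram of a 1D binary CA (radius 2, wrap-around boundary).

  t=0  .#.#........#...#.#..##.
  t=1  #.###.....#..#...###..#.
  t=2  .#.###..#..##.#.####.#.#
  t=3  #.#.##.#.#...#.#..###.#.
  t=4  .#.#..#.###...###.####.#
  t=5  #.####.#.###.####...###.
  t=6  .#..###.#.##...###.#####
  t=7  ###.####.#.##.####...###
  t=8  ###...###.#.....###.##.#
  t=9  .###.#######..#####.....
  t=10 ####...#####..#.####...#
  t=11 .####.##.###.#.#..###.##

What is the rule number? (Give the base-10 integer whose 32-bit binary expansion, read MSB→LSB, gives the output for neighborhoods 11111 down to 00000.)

4111753098

  [31] ##### => #  t=6,i=21
  [30] ####. => #  t=2,i=18
  [29] ###.# => #  t=2,i=19
  [28] ###.. => #  t=1,i=4
  [27] ##.## => .  t=4,i=17
  [26] ##.#. => #  t=2,i=13
  [25] ##..# => .  t=0,i=23
  [24] ##... => #  t=1,i=5
  [23] #.### => .  t=1,i=2
  [22] #.##. => .  t=3,i=4
  [21] #.#.# => .  t=1,i=0
  [20] #.#.. => #  t=0,i=3
  [19] #..## => .  t=0,i=20
  [18] #..#. => #  t=0,i=0
  [17] #...# => .  t=0,i=14
  [16] #.... => .  t=0,i=5
  [15] .#### => .  t=2,i=17
  [14] .###. => #  t=1,i=3
  [13] .##.# => .  t=2,i=12
  [12] .##.. => #  t=0,i=22
  [11] .#.## => #  t=1,i=1
  [10] .#.#. => #  t=0,i=2
  [9] .#..# => #  t=0,i=19
  [8] .#... => #  t=0,i=4
  [7] ..### => #  t=1,i=17
  [6] ..##. => .  t=0,i=21
  [5] ..#.# => .  t=0,i=1
  [4] ..#.. => .  t=0,i=12
  [3] ...## => #  t=1,i=16
  [2] ...#. => .  t=0,i=11
  [1] ....# => #  t=0,i=10
  [0] ..... => .  t=0,i=6
  bits 11110101000101000101111110001010 = 4111753098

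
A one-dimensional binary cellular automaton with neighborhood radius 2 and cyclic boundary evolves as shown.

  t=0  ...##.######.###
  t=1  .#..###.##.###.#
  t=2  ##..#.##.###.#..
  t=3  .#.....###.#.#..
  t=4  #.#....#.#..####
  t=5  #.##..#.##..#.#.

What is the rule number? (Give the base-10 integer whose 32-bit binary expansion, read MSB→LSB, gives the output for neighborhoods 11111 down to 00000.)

  nb #####: next=#  (t=0,i=8, bit31=1)
  nb ####.: next=.  (t=0,i=10, bit30=0)
  nb ###.#: next=#  (t=0,i=11, bit29=1)
  nb ###..: next=#  (t=0,i=15, bit28=1)
  nb ##.##: next=#  (t=0,i=5, bit27=1)
  nb ##.#.: next=.  (t=1,i=14, bit26=0)
  nb ##..#: next=.  (t=2,i=2, bit25=0)
  nb ##...: next=.  (t=0,i=0, bit24=0)
  nb #.###: next=#  (t=0,i=6, bit23=1)
  nb #.##.: next=.  (t=1,i=8, bit22=0)
  nb #.#.#: next=.  (t=1,i=15, bit21=0)
  nb #.#..: next=#  (t=1,i=1, bit20=1)
  nb #..##: next=.  (t=1,i=3, bit19=0)
  nb #..#.: next=.  (t=2,i=3, bit18=0)
  nb #...#: next=#  (t=0,i=1, bit17=1)
  nb #....: next=.  (t=3,i=3, bit16=0)
  nb .####: next=.  (t=0,i=7, bit15=0)
  nb .###.: next=.  (t=0,i=14, bit14=0)
  nb .##.#: next=#  (t=0,i=4, bit13=1)
  nb .##..: next=#  (t=2,i=1, bit12=1)
  nb .#.##: next=.  (t=2,i=5, bit11=0)
  nb .#.#.: next=#  (t=1,i=0, bit10=1)
  nb .#..#: next=.  (t=1,i=2, bit9=0)
  nb .#...: next=#  (t=3,i=2, bit8=1)
  nb ..###: next=#  (t=1,i=4, bit7=1)
  nb ..##.: next=.  (t=0,i=3, bit6=0)
  nb ..#.#: next=.  (t=2,i=4, bit5=0)
  nb ..#..: next=.  (t=3,i=1, bit4=0)
  nb ...##: next=.  (t=0,i=2, bit3=0)
  nb ...#.: next=#  (t=3,i=0, bit2=1)
  nb ....#: next=.  (t=3,i=5, bit1=0)
  nb .....: next=.  (t=3,i=4, bit0=0)
  bits 10111000100100100011010110000100 = 3096589700

3096589700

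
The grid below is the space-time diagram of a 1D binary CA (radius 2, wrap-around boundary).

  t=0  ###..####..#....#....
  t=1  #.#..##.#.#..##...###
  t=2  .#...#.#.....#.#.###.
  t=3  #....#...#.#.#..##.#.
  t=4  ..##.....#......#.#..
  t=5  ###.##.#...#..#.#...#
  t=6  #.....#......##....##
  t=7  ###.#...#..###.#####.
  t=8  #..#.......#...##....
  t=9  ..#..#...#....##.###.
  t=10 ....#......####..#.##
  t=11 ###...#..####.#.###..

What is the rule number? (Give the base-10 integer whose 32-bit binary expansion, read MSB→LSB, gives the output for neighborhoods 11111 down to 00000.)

  ##### -> .   bit 31 = 0  t=7,i=17
  ####. -> .   bit 30 = 0  t=0,i=7
  ###.# -> .   bit 29 = 0  t=1,i=0
  ###.. -> #   bit 28 = 1  t=0,i=2
  ##.## -> .   bit 27 = 0  t=5,i=3
  ##.#. -> #   bit 26 = 1  t=1,i=1
  ##..# -> .   bit 25 = 0  t=0,i=3
  ##... -> #   bit 24 = 1  t=1,i=15
  #.### -> #   bit 23 = 1  t=2,i=17
  #.##. -> .   bit 22 = 0  t=5,i=4
  #.#.# -> .   bit 21 = 0  t=1,i=8
  #.#.. -> .   bit 20 = 0  t=1,i=2
  #..## -> .   bit 19 = 0  t=0,i=4
  #..#. -> #   bit 18 = 1  t=0,i=10
  #...# -> .   bit 17 = 0  t=1,i=16
  #.... -> #   bit 16 = 1  t=0,i=13
  .#### -> #   bit 15 = 1  t=0,i=6
  .###. -> .   bit 14 = 0  t=0,i=1
  .##.# -> .   bit 13 = 0  t=1,i=6
  .##.. -> .   bit 12 = 0  t=1,i=14
  .#.## -> #   bit 11 = 1  t=2,i=16
  .#.#. -> .   bit 10 = 0  t=1,i=9
  .#..# -> .   bit 9 = 0  t=1,i=3
  .#... -> .   bit 8 = 0  t=0,i=12
  ..### -> #   bit 7 = 1  t=0,i=0
  ..##. -> #   bit 6 = 1  t=1,i=5
  ..#.# -> #   bit 5 = 1  t=2,i=5
  ..#.. -> .   bit 4 = 0  t=0,i=11
  ...## -> #   bit 3 = 1  t=0,i=20
  ...#. -> .   bit 2 = 0  t=0,i=15
  ....# -> #   bit 1 = 1  t=0,i=14
  ..... -> .   bit 0 = 0  t=2,i=10
  bits 00010101100001011000100011101010 = 361072874

361072874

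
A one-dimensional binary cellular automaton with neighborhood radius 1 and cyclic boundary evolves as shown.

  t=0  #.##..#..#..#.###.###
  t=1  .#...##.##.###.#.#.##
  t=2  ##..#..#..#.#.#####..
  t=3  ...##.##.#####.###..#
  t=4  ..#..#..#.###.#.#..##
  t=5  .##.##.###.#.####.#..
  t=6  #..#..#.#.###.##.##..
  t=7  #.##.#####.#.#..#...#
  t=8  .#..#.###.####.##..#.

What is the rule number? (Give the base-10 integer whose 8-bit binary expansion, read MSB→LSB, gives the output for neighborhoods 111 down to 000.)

  ###|#  b7=1 t=0,i=15
  ##.|.  b6=0 t=0,i=0
  #.#|#  b5=1 t=0,i=1
  #..|.  b4=0 t=0,i=4
  .##|.  b3=0 t=0,i=2
  .#.|#  b2=1 t=0,i=6
  ..#|#  b1=1 t=0,i=5
  ...|.  b0=0 t=1,i=3
  bits 10100110 = 166

166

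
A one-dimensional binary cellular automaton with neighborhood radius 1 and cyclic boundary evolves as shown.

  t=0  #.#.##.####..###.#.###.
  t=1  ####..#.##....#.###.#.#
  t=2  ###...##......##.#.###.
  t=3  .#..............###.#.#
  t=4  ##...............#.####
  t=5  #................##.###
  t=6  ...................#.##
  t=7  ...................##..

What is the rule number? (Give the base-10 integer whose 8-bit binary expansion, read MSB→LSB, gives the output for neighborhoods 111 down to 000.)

  ###|#  b7=1 t=0,i=8
  ##.|.  b6=0 t=0,i=5
  #.#|#  b5=1 t=0,i=1
  #..|.  b4=0 t=0,i=11
  .##|.  b3=0 t=0,i=4
  .#.|#  b2=1 t=0,i=0
  ..#|.  b1=0 t=0,i=12
  ...|.  b0=0 t=1,i=11
  bits 10100100 = 164

164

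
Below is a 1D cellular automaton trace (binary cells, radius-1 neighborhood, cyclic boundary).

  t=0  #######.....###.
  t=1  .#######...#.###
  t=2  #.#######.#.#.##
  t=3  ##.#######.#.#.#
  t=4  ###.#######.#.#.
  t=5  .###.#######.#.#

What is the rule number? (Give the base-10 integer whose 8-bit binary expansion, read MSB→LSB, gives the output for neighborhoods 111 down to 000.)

  nb ###: next=#  (t=0,i=1, bit7=1)
  nb ##.: next=#  (t=0,i=6, bit6=1)
  nb #.#: next=#  (t=0,i=15, bit5=1)
  nb #..: next=#  (t=0,i=7, bit4=1)
  nb .##: next=.  (t=0,i=0, bit3=0)
  nb .#.: next=.  (t=1,i=11, bit2=0)
  nb ..#: next=#  (t=0,i=11, bit1=1)
  nb ...: next=.  (t=0,i=8, bit0=0)
  bits 11110010 = 242

242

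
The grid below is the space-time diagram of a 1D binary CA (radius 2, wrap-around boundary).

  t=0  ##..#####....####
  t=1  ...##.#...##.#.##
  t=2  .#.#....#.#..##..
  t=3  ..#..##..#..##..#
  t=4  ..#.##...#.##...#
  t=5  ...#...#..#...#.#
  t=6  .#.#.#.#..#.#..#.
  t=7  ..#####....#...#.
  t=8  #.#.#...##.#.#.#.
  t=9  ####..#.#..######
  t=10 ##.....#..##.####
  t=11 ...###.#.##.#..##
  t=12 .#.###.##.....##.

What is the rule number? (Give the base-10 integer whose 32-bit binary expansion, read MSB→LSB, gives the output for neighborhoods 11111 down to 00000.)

2821410003

  #####|#  b31=1 t=0,i=6
  ####.|.  b30=0 t=0,i=0
  ###.#|#  b29=1 t=11,i=5
  ###..|.  b28=0 t=0,i=1
  ##.##|#  b27=1 t=10,i=12
  ##.#.|.  b26=0 t=1,i=5
  ##..#|.  b25=0 t=0,i=2
  ##...|.  b24=0 t=0,i=9
  #.###|.  b23=0 t=10,i=13
  #.##.|.  b22=0 t=1,i=15
  #.#.#|#  b21=1 t=1,i=13
  #.#..|.  b20=0 t=1,i=6
  #..##|#  b19=1 t=0,i=3
  #..#.|.  b18=0 t=3,i=1
  #...#|#  b17=1 t=1,i=1
  #....|#  b16=1 t=0,i=10
  .####|.  b15=0 t=0,i=5
  .###.|#  b14=1 t=11,i=4
  .##.#|.  b13=0 t=1,i=4
  .##..|.  b12=0 t=1,i=16
  .#.##|#  b11=1 t=1,i=14
  .#.#.|#  b10=1 t=2,i=2
  .#..#|.  b9=0 t=2,i=11
  .#...|.  b8=0 t=1,i=7
  ..###|#  b7=1 t=0,i=4
  ..##.|#  b6=1 t=1,i=3
  ..#.#|.  b5=0 t=2,i=1
  ..#..|#  b4=1 t=3,i=2
  ...##|.  b3=0 t=0,i=12
  ...#.|.  b2=0 t=2,i=0
  ....#|#  b1=1 t=0,i=11
  .....|#  b0=1 t=10,i=4
  bits 10101000001010110100110011010011 = 2821410003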